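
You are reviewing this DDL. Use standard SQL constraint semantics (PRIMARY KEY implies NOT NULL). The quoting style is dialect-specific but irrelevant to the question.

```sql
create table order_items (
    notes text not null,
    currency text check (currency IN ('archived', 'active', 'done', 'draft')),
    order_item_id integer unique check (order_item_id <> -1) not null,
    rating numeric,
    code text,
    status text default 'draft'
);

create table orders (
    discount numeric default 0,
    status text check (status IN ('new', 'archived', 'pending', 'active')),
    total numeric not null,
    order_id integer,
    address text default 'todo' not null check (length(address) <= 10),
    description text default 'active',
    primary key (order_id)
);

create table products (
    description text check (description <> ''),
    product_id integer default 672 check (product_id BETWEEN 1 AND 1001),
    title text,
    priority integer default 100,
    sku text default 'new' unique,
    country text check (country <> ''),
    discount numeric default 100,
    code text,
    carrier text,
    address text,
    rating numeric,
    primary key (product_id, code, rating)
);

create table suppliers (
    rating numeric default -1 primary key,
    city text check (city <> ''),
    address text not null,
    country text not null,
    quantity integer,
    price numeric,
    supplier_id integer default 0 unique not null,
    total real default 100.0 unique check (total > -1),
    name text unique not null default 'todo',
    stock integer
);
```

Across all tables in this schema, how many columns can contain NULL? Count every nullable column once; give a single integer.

20

order_items: 4 nullable (currency, rating, code, status — PK none and explicit NOT NULL columns excluded).
orders: 3 nullable (discount, status, description — PK (order_id) and explicit NOT NULL columns excluded).
products: 8 nullable (description, title, priority, sku, country, discount, carrier, address — PK (product_id, code, rating) and explicit NOT NULL columns excluded).
suppliers: 5 nullable (city, quantity, price, total, stock — PK (rating) and explicit NOT NULL columns excluded).
Total: 4 + 3 + 8 + 5 = 20.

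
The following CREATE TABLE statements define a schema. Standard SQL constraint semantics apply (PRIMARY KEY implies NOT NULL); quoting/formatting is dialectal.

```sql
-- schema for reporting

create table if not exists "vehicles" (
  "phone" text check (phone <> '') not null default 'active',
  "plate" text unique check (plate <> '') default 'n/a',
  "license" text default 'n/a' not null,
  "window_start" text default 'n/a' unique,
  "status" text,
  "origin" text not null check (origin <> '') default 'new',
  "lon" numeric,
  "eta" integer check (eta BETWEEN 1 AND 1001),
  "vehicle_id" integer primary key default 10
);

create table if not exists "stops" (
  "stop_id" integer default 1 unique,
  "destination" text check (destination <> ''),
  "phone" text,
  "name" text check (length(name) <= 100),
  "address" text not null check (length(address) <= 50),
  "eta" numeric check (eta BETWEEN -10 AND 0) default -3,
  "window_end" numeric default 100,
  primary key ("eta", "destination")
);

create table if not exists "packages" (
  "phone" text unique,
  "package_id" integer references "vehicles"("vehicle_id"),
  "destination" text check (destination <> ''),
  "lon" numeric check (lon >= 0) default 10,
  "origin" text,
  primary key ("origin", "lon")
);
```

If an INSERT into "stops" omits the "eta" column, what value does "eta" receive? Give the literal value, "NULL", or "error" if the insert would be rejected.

eta has an explicit DEFAULT -3.
When the column is omitted from an INSERT, that default is used.

-3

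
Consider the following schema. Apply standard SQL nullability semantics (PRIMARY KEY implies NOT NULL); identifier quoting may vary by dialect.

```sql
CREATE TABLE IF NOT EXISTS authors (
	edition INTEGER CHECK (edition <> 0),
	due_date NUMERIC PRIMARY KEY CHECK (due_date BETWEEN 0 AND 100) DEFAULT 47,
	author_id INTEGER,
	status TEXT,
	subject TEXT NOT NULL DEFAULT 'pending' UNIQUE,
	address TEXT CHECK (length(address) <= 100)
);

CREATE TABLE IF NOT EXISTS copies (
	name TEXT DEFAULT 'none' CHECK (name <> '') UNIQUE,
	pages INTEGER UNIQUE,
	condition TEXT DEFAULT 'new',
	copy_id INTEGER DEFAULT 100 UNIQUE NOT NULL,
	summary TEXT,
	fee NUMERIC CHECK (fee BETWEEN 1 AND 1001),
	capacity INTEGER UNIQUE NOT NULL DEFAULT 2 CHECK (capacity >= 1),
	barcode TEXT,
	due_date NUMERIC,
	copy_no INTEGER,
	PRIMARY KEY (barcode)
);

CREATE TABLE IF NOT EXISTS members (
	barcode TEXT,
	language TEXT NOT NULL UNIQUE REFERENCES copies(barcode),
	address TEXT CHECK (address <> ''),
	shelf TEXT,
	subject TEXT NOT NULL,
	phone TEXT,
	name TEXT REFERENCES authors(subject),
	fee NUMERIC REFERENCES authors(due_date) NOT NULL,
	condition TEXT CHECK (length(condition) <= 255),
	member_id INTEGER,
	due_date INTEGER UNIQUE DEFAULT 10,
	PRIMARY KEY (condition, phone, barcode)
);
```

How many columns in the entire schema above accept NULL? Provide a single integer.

16

authors: 4 nullable (edition, author_id, status, address — PK (due_date) and explicit NOT NULL columns excluded).
copies: 7 nullable (name, pages, condition, summary, fee, due_date, copy_no — PK (barcode) and explicit NOT NULL columns excluded).
members: 5 nullable (address, shelf, name, member_id, due_date — PK (condition, phone, barcode) and explicit NOT NULL columns excluded).
Total: 4 + 7 + 5 = 16.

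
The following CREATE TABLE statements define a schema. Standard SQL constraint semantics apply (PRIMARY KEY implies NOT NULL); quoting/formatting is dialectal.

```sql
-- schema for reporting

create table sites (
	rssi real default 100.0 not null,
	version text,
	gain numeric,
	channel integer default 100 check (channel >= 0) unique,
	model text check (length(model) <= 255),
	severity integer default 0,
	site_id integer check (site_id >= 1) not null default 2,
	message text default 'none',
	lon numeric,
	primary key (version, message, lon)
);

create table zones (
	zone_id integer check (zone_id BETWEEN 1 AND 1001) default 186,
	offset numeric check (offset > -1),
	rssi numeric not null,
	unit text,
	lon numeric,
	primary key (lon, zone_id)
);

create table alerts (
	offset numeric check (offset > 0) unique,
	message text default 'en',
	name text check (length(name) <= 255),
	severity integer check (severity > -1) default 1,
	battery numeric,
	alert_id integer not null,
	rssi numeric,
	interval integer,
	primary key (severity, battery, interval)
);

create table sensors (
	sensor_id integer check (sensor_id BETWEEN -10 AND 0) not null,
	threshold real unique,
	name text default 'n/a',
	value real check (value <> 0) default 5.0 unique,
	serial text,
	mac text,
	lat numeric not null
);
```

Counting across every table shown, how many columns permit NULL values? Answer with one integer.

15

sites: 4 nullable (gain, channel, model, severity — PK (version, message, lon) and explicit NOT NULL columns excluded).
zones: 2 nullable (offset, unit — PK (lon, zone_id) and explicit NOT NULL columns excluded).
alerts: 4 nullable (offset, message, name, rssi — PK (severity, battery, interval) and explicit NOT NULL columns excluded).
sensors: 5 nullable (threshold, name, value, serial, mac — PK none and explicit NOT NULL columns excluded).
Total: 4 + 2 + 4 + 5 = 15.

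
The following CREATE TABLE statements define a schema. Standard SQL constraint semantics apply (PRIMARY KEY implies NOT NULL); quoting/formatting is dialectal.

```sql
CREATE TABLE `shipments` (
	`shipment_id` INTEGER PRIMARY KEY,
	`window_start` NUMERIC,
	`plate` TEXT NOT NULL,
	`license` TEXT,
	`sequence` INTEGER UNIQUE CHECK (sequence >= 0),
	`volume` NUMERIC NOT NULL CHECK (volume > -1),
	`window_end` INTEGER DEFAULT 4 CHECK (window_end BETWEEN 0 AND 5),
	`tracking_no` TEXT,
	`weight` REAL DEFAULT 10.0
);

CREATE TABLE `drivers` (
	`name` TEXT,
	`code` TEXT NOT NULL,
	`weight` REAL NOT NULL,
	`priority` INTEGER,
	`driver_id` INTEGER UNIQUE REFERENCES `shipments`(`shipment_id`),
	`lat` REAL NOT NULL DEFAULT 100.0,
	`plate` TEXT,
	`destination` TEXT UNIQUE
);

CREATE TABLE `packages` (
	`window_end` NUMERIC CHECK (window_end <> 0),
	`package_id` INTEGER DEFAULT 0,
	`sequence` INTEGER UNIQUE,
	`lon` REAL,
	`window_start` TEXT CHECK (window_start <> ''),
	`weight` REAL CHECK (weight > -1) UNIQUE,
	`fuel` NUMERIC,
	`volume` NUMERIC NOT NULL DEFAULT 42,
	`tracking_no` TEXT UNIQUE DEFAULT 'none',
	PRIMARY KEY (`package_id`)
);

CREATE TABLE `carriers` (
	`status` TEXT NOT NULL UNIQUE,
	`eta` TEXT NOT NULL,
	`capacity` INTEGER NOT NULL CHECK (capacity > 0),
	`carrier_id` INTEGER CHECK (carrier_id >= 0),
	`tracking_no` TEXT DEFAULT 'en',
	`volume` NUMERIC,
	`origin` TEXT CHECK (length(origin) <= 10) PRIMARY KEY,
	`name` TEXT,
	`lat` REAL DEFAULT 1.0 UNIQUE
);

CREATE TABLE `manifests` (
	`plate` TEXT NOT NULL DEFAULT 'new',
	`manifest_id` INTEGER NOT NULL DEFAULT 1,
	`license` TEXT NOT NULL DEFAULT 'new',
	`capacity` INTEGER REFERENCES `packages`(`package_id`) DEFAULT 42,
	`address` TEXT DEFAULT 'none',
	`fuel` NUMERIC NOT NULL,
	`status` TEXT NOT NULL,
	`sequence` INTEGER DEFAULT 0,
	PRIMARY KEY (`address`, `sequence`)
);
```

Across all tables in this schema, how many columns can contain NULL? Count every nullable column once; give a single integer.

24

shipments: 6 nullable (window_start, license, sequence, window_end, tracking_no, weight — PK (shipment_id) and explicit NOT NULL columns excluded).
drivers: 5 nullable (name, priority, driver_id, plate, destination — PK none and explicit NOT NULL columns excluded).
packages: 7 nullable (window_end, sequence, lon, window_start, weight, fuel, tracking_no — PK (package_id) and explicit NOT NULL columns excluded).
carriers: 5 nullable (carrier_id, tracking_no, volume, name, lat — PK (origin) and explicit NOT NULL columns excluded).
manifests: 1 nullable (capacity — PK (address, sequence) and explicit NOT NULL columns excluded).
Total: 6 + 5 + 7 + 5 + 1 = 24.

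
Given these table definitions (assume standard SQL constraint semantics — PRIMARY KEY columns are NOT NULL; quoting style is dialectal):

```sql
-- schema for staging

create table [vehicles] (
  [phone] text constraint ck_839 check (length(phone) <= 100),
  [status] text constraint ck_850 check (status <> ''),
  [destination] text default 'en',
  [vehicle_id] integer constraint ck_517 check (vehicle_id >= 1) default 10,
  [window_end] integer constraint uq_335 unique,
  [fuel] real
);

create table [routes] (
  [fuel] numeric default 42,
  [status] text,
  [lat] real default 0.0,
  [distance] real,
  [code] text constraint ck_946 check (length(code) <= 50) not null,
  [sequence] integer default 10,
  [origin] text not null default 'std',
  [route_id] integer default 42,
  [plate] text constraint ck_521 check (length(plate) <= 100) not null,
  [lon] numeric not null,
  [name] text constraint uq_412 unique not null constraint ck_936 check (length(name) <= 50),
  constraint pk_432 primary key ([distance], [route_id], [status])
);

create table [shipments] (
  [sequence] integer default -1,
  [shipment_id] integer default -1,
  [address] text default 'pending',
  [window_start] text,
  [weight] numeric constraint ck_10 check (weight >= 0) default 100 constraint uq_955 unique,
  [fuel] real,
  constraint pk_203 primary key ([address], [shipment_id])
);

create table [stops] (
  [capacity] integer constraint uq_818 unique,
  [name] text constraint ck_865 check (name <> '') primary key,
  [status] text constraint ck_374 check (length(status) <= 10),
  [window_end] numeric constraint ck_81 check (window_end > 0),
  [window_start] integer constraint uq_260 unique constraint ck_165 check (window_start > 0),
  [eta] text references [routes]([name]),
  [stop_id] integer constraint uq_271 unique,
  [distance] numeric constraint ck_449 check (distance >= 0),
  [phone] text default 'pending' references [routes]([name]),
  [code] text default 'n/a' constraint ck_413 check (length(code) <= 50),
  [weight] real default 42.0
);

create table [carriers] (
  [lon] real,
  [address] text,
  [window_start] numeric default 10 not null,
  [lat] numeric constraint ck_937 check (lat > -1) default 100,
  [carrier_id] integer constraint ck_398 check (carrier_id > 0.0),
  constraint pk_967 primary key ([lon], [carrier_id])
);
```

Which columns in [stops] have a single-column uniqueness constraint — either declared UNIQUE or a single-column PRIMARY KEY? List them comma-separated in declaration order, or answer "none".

capacity, name, window_start, stop_id

- capacity: declared UNIQUE → unique.
- name: single-column PRIMARY KEY → unique.
- status: no UNIQUE or single-column PK constraint.
- window_end: no UNIQUE or single-column PK constraint.
- window_start: declared UNIQUE → unique.
- eta: no UNIQUE or single-column PK constraint.
- stop_id: declared UNIQUE → unique.
- distance: no UNIQUE or single-column PK constraint.
- phone: no UNIQUE or single-column PK constraint.
- code: no UNIQUE or single-column PK constraint.
- weight: no UNIQUE or single-column PK constraint.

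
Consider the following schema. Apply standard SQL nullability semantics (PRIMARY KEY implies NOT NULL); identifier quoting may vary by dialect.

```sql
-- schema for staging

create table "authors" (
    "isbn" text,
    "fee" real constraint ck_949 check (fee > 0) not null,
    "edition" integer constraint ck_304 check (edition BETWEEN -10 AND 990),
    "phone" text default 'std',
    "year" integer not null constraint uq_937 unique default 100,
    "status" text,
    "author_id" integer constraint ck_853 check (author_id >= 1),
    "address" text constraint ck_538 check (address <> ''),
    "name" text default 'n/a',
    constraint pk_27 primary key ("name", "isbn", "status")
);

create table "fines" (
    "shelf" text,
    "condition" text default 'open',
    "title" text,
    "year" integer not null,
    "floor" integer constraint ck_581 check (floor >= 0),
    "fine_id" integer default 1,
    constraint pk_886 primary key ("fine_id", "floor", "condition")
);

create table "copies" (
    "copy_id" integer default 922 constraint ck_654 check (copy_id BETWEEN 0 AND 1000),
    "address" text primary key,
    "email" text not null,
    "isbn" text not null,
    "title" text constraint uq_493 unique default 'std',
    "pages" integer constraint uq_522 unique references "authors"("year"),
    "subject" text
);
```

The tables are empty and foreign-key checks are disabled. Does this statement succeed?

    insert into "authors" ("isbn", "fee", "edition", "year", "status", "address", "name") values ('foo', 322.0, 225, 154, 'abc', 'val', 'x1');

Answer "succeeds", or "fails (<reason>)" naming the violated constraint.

succeeds

NOT NULL columns: fee is supplied; isbn is supplied; name is supplied; status is supplied; year is supplied.
CHECK constraints: 322.0 satisfies (fee > 0); 225 satisfies (edition BETWEEN -10 AND 990); 'val' satisfies (address <> '').
No constraint is violated.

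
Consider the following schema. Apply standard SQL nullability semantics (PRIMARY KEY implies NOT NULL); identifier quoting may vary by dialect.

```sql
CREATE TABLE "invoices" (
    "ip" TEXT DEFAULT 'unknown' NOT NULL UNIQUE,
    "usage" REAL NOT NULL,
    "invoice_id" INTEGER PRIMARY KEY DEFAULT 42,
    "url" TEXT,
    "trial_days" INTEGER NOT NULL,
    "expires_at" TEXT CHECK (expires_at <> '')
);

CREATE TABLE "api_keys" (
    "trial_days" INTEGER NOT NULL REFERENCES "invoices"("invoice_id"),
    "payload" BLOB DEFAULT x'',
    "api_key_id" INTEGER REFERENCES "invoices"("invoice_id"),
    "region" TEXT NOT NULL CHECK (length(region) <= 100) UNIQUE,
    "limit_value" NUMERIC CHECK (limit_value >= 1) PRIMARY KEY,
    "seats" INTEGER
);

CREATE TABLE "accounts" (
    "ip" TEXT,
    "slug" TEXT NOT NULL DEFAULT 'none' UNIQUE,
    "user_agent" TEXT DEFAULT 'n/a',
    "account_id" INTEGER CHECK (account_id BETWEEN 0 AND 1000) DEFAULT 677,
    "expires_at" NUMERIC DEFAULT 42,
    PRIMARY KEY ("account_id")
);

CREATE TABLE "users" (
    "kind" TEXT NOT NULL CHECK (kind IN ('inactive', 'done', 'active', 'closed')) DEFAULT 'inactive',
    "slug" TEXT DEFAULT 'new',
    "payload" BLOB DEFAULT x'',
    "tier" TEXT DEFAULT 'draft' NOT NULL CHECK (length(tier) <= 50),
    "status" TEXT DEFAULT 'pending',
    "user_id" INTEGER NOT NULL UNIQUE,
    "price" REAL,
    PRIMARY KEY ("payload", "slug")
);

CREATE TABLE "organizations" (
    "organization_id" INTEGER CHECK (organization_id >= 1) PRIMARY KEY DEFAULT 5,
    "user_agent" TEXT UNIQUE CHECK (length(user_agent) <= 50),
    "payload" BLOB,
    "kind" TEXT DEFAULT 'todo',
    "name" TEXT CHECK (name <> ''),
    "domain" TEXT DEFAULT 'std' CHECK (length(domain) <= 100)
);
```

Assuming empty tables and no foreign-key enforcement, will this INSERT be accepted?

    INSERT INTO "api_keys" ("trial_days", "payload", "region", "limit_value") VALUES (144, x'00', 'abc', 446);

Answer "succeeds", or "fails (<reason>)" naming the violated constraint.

succeeds

NOT NULL columns: limit_value is supplied; region is supplied; trial_days is supplied.
CHECK constraints: 'abc' satisfies (length(region) <= 100); 446 satisfies (limit_value >= 1).
No constraint is violated.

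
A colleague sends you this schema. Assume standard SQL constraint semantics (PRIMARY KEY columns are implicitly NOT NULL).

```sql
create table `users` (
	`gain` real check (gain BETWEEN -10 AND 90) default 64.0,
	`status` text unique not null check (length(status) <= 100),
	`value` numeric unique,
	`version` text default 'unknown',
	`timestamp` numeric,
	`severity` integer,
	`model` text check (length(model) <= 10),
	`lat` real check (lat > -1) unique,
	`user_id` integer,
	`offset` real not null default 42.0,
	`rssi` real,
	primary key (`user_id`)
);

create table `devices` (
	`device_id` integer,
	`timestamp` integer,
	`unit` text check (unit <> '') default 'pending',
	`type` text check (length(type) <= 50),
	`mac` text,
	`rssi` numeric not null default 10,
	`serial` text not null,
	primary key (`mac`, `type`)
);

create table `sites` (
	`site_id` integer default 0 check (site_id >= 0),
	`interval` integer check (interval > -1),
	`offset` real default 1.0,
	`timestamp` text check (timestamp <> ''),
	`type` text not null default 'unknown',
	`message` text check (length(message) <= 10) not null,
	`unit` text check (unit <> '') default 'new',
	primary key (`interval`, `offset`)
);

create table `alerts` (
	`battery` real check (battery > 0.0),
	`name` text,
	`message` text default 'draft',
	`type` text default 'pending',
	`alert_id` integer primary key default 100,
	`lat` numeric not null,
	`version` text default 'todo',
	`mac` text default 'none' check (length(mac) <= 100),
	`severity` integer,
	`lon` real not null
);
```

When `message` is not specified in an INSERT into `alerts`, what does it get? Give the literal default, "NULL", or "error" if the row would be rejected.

message has an explicit DEFAULT 'draft'.
When the column is omitted from an INSERT, that default is used.

'draft'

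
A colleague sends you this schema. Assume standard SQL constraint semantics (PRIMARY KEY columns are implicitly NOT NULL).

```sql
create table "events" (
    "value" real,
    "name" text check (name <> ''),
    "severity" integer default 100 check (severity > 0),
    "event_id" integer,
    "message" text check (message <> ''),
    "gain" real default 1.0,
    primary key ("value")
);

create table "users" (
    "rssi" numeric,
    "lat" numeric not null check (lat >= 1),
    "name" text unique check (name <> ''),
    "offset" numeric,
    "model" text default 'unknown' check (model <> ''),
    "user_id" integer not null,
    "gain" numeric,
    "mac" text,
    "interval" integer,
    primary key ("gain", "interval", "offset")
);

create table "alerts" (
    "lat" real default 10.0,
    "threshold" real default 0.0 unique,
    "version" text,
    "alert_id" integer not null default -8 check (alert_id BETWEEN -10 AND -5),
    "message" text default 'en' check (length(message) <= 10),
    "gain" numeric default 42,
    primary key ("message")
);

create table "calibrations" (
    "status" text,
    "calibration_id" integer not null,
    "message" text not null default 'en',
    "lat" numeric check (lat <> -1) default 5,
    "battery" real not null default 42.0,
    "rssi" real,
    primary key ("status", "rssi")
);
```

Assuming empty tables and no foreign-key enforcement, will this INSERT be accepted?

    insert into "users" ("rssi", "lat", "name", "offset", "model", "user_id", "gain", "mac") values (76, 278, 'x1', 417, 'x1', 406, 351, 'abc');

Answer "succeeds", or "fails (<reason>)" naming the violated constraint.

interval is omitted from the column list and has no DEFAULT, so it would receive NULL.
But interval is part of the PRIMARY KEY (implied NOT NULL).

fails (NOT NULL on interval)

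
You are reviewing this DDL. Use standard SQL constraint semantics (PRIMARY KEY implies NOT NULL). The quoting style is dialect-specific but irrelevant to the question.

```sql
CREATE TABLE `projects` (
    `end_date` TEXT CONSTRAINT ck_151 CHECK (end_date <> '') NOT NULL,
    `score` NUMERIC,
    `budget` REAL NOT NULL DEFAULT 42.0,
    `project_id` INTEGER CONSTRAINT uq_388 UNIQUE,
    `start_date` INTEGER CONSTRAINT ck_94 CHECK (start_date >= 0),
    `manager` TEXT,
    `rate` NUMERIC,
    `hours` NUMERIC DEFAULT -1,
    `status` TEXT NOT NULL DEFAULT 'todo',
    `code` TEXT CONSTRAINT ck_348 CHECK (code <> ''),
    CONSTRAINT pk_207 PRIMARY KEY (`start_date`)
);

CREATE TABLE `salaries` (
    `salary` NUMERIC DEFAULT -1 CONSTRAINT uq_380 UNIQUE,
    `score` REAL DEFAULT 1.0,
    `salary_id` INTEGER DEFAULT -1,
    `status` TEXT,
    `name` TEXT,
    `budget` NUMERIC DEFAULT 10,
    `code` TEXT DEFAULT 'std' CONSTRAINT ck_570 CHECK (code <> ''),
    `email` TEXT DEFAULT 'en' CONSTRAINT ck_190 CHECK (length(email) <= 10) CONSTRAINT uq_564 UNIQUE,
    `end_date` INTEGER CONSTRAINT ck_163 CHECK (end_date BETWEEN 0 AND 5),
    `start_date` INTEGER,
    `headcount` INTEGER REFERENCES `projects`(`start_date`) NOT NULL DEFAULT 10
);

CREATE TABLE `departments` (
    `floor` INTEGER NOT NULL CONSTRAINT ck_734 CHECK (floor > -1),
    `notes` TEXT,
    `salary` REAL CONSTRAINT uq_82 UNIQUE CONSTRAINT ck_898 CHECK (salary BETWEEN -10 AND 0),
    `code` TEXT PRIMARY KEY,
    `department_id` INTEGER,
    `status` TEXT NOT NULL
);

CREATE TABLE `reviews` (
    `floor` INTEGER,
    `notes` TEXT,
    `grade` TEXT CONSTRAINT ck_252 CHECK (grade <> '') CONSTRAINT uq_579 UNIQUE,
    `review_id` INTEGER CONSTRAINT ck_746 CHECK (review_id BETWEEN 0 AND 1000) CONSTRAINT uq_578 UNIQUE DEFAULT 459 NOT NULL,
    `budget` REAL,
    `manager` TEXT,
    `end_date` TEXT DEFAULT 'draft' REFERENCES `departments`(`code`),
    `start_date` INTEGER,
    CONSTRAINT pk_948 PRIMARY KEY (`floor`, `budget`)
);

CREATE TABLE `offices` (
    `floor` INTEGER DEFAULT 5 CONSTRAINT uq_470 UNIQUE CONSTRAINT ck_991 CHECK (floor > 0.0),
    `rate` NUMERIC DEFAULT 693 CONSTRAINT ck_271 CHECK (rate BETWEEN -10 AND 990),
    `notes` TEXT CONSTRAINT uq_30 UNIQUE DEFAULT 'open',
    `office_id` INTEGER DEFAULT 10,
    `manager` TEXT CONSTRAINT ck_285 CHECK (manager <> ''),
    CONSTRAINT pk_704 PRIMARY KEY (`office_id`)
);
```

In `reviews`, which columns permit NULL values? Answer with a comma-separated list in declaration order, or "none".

- floor: part of the PRIMARY KEY, which implies NOT NULL → not nullable.
- notes: no NOT NULL constraint applies → nullable.
- grade: CHECK does not forbid NULL (a CHECK constraint passes when its expression is NULL) → nullable.
- review_id: declared NOT NULL → not nullable.
- budget: part of the PRIMARY KEY, which implies NOT NULL → not nullable.
- manager: no NOT NULL constraint applies → nullable.
- end_date: a foreign key column may be NULL unless separately constrained → nullable.
- start_date: no NOT NULL constraint applies → nullable.

notes, grade, manager, end_date, start_date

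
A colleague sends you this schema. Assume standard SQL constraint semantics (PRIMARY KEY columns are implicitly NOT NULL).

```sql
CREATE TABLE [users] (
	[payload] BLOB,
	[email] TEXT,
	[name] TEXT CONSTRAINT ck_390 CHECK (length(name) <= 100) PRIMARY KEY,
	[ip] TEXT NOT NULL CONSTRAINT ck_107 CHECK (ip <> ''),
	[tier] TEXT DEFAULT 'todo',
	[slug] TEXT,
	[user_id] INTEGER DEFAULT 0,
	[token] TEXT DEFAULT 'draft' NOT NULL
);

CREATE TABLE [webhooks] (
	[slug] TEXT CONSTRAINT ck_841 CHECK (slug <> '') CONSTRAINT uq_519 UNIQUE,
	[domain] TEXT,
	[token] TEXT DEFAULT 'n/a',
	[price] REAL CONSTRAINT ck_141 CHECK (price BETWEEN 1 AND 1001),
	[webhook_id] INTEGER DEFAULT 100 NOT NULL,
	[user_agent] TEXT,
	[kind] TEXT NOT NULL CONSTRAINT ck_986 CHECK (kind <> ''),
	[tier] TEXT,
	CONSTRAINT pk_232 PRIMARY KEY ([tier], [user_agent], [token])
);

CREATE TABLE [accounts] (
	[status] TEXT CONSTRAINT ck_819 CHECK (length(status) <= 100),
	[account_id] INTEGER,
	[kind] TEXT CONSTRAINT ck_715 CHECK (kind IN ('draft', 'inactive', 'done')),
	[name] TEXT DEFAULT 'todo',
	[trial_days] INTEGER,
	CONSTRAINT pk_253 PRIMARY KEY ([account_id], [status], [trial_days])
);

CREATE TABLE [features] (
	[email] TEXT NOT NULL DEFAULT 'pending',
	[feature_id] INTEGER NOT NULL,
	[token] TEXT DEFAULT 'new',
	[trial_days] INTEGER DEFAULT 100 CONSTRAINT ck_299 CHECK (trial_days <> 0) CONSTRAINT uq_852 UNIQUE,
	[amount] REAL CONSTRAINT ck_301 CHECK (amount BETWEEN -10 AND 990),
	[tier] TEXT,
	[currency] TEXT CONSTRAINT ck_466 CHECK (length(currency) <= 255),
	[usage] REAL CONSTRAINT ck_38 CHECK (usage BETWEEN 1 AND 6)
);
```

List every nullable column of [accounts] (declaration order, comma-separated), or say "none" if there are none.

kind, name

- status: part of the PRIMARY KEY, which implies NOT NULL → not nullable.
- account_id: part of the PRIMARY KEY, which implies NOT NULL → not nullable.
- kind: CHECK does not forbid NULL (a CHECK constraint passes when its expression is NULL) → nullable.
- name: DEFAULT only fills an omitted column; an explicit NULL is still allowed → nullable.
- trial_days: part of the PRIMARY KEY, which implies NOT NULL → not nullable.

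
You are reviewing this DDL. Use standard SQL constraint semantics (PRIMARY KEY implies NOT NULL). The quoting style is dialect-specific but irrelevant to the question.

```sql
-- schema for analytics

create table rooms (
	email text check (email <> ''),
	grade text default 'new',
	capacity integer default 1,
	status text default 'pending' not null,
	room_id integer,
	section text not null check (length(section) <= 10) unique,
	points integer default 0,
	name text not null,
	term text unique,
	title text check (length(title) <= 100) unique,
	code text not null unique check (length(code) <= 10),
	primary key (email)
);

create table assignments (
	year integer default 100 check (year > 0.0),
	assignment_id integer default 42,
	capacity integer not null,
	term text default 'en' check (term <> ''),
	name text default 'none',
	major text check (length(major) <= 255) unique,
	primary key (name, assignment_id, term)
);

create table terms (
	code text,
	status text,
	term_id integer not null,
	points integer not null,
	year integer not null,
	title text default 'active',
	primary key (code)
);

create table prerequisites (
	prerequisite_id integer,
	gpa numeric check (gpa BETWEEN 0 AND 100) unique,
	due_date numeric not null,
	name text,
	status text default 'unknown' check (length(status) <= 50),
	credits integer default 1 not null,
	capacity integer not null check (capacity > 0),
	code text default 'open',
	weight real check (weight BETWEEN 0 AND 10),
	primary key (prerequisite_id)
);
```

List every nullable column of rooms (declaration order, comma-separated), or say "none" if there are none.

grade, capacity, room_id, points, term, title

- email: part of the PRIMARY KEY, which implies NOT NULL → not nullable.
- grade: DEFAULT only fills an omitted column; an explicit NULL is still allowed → nullable.
- capacity: DEFAULT only fills an omitted column; an explicit NULL is still allowed → nullable.
- status: declared NOT NULL → not nullable.
- room_id: no NOT NULL constraint applies → nullable.
- section: declared NOT NULL → not nullable.
- points: DEFAULT only fills an omitted column; an explicit NULL is still allowed → nullable.
- name: declared NOT NULL → not nullable.
- term: UNIQUE does not imply NOT NULL → nullable.
- title: CHECK does not forbid NULL (a CHECK constraint passes when its expression is NULL) → nullable.
- code: declared NOT NULL → not nullable.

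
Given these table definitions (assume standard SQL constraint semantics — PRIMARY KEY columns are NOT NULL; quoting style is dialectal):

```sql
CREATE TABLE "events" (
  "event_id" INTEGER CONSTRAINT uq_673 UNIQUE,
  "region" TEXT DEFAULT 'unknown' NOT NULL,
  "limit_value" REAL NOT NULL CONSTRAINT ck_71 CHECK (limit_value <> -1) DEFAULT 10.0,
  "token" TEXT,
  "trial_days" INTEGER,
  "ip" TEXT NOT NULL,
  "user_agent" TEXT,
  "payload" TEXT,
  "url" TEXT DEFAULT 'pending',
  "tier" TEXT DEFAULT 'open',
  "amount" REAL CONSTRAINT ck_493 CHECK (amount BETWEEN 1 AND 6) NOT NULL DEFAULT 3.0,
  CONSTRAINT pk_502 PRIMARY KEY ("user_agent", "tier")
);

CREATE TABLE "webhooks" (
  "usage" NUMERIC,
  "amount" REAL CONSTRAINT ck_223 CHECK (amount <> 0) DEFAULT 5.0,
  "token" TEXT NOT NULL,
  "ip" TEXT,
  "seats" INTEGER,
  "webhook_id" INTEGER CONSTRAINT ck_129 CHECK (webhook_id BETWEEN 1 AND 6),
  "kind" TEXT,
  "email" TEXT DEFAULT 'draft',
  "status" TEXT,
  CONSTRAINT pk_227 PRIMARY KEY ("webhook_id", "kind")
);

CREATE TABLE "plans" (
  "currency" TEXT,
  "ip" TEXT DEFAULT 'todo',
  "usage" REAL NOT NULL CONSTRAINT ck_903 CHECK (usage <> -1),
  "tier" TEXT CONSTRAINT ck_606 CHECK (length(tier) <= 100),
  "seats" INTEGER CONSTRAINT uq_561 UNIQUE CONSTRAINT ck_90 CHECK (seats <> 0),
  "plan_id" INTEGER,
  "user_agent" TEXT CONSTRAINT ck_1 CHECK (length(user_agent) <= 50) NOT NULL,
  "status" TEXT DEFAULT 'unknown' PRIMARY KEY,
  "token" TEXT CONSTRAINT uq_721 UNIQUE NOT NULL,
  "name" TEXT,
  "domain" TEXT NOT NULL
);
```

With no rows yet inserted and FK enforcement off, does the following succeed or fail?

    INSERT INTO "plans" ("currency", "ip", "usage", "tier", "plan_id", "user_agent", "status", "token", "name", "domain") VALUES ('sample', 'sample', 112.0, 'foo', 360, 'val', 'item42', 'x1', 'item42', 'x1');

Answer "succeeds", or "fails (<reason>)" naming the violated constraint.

succeeds

NOT NULL columns: domain is supplied; status is supplied; token is supplied; usage is supplied; user_agent is supplied.
CHECK constraints: 112.0 satisfies (usage <> -1); 'foo' satisfies (length(tier) <= 100); 'val' satisfies (length(user_agent) <= 50).
No constraint is violated.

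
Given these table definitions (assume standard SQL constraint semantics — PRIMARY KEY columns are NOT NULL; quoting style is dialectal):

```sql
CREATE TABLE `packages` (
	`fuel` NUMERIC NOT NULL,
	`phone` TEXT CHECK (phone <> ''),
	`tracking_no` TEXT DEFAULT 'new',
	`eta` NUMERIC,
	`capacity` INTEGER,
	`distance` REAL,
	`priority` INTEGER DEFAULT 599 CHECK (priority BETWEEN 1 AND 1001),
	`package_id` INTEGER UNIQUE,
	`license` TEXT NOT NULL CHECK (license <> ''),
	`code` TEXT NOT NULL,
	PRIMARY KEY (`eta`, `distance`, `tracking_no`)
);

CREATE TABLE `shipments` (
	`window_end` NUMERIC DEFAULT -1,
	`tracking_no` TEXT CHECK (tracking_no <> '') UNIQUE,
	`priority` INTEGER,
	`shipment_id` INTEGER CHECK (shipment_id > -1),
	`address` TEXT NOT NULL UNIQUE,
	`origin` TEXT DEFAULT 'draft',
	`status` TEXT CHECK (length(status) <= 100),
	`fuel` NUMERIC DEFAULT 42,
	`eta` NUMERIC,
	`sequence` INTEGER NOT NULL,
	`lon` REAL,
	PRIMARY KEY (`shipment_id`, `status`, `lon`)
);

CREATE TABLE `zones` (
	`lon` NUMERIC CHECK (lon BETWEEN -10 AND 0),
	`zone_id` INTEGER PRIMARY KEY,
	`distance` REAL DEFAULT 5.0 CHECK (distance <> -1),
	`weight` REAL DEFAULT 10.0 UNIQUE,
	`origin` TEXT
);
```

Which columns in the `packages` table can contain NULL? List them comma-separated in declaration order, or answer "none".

- fuel: declared NOT NULL → not nullable.
- phone: CHECK does not forbid NULL (a CHECK constraint passes when its expression is NULL) → nullable.
- tracking_no: part of the PRIMARY KEY, which implies NOT NULL → not nullable.
- eta: part of the PRIMARY KEY, which implies NOT NULL → not nullable.
- capacity: no NOT NULL constraint applies → nullable.
- distance: part of the PRIMARY KEY, which implies NOT NULL → not nullable.
- priority: CHECK does not forbid NULL (a CHECK constraint passes when its expression is NULL) → nullable.
- package_id: UNIQUE does not imply NOT NULL → nullable.
- license: declared NOT NULL → not nullable.
- code: declared NOT NULL → not nullable.

phone, capacity, priority, package_id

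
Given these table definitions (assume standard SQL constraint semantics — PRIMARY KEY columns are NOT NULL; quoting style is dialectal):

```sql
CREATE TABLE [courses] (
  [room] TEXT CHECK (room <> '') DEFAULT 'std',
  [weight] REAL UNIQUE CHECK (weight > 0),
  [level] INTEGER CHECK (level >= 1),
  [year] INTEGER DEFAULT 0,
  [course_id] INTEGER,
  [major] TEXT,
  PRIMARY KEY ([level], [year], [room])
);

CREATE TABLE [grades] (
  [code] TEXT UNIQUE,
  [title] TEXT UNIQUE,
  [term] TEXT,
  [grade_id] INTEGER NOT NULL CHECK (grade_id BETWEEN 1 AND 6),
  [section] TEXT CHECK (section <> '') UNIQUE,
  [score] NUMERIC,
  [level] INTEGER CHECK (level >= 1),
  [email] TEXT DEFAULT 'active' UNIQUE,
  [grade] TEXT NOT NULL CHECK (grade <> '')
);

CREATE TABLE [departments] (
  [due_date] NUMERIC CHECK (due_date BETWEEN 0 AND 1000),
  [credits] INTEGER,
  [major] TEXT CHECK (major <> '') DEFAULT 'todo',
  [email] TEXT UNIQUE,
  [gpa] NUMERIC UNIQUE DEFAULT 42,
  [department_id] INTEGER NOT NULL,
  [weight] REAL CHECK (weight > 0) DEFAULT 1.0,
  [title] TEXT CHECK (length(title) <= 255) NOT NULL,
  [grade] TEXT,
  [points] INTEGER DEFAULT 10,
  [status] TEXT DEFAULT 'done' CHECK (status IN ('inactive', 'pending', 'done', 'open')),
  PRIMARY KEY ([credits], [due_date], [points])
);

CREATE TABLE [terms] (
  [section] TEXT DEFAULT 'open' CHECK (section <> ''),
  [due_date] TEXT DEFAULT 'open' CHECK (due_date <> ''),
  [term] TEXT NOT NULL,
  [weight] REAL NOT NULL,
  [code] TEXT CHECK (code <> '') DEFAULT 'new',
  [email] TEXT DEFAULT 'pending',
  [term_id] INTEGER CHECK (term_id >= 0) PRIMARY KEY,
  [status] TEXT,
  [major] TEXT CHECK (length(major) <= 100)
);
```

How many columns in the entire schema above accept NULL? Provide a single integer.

courses: 3 nullable (weight, course_id, major — PK (level, year, room) and explicit NOT NULL columns excluded).
grades: 7 nullable (code, title, term, section, score, level, email — PK none and explicit NOT NULL columns excluded).
departments: 6 nullable (major, email, gpa, weight, grade, status — PK (credits, due_date, points) and explicit NOT NULL columns excluded).
terms: 6 nullable (section, due_date, code, email, status, major — PK (term_id) and explicit NOT NULL columns excluded).
Total: 3 + 7 + 6 + 6 = 22.

22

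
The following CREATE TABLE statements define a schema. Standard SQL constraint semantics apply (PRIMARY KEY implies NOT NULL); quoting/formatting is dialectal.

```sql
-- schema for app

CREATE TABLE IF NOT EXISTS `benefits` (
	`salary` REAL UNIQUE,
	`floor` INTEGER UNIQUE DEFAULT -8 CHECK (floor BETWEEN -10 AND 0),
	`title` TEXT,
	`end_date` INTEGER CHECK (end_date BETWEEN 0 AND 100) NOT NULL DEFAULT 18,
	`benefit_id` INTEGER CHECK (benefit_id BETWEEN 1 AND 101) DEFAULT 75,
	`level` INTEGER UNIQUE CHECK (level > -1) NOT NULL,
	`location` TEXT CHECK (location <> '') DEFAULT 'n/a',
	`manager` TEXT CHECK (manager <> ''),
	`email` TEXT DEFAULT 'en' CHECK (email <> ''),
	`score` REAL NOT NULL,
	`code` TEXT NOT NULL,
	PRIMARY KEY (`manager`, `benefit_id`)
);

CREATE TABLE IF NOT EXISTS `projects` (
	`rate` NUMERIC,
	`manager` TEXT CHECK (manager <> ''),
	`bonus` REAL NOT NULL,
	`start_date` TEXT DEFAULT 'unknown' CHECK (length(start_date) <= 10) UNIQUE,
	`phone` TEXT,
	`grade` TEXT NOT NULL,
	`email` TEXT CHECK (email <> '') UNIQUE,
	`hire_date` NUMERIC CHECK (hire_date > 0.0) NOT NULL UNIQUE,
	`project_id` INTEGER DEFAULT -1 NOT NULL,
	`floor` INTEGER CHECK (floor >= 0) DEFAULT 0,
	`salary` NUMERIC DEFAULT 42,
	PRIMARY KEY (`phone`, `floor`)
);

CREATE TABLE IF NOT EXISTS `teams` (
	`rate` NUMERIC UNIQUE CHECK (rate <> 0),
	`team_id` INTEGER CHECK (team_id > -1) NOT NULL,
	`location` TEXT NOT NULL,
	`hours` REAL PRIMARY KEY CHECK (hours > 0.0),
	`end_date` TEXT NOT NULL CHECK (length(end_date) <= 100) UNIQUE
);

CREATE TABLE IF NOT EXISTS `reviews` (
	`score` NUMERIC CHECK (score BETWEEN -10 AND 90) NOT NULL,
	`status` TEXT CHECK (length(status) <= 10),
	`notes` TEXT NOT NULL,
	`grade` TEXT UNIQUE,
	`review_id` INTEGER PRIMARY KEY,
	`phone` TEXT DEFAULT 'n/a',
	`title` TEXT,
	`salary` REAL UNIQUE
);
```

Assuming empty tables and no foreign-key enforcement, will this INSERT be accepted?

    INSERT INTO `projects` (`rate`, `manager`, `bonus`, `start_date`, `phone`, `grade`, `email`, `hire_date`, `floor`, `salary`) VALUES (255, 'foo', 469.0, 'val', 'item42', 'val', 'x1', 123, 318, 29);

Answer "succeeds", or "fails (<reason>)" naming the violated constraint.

NOT NULL columns: bonus is supplied; floor is supplied; grade is supplied; hire_date is supplied; phone is supplied; project_id defaults to -1.
CHECK constraints: 'foo' satisfies (manager <> ''); 'val' satisfies (length(start_date) <= 10); 'x1' satisfies (email <> ''); 123 satisfies (hire_date > 0.0); 318 satisfies (floor >= 0).
No constraint is violated.

succeeds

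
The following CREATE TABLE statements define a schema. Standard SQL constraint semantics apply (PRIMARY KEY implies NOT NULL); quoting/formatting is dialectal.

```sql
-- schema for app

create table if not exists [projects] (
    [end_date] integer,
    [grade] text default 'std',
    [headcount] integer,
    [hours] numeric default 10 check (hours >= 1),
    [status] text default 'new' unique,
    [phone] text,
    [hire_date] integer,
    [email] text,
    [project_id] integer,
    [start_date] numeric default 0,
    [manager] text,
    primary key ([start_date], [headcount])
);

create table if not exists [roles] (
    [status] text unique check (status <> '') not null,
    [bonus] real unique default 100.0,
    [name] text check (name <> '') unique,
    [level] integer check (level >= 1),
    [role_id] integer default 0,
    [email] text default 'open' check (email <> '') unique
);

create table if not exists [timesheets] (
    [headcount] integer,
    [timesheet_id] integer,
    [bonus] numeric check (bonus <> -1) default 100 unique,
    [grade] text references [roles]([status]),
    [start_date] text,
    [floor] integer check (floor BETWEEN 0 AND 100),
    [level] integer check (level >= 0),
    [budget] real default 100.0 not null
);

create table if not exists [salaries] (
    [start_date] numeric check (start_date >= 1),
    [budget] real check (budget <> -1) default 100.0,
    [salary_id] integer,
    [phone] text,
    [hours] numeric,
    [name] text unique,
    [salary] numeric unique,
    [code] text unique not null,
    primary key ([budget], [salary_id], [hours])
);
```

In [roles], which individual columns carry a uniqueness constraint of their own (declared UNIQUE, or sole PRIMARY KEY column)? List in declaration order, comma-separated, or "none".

- status: declared UNIQUE → unique.
- bonus: declared UNIQUE → unique.
- name: declared UNIQUE → unique.
- level: no UNIQUE or single-column PK constraint.
- role_id: no UNIQUE or single-column PK constraint.
- email: declared UNIQUE → unique.

status, bonus, name, email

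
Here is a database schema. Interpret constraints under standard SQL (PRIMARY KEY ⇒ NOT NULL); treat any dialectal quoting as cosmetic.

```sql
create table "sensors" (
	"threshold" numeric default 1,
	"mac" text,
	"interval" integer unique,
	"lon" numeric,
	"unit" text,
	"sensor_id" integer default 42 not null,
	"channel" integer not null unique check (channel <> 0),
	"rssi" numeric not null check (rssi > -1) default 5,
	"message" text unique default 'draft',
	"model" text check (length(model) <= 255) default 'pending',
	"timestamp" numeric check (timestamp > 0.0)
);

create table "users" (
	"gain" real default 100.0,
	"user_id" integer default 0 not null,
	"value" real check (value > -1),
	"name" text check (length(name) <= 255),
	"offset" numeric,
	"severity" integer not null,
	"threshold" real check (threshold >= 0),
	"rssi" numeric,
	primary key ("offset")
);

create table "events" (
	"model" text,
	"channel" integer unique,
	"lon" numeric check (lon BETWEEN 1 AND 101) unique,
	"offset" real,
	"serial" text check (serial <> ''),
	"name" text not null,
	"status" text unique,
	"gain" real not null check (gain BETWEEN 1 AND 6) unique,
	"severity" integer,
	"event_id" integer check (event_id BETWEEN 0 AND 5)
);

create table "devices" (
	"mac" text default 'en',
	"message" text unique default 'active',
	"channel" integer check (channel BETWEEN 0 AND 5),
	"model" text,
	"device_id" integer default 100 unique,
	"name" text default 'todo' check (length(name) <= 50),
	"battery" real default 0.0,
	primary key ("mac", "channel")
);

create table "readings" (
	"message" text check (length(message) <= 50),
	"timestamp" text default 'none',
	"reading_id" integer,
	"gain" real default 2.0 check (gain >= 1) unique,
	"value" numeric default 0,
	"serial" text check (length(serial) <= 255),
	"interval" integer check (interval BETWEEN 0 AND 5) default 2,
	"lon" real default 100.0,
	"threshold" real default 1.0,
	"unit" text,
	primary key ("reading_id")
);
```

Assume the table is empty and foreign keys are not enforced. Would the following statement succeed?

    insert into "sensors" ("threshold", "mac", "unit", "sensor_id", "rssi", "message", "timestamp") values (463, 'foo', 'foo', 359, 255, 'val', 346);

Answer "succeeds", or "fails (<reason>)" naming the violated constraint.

channel is omitted from the column list and has no DEFAULT, so it would receive NULL.
But channel is declared NOT NULL.

fails (NOT NULL on channel)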